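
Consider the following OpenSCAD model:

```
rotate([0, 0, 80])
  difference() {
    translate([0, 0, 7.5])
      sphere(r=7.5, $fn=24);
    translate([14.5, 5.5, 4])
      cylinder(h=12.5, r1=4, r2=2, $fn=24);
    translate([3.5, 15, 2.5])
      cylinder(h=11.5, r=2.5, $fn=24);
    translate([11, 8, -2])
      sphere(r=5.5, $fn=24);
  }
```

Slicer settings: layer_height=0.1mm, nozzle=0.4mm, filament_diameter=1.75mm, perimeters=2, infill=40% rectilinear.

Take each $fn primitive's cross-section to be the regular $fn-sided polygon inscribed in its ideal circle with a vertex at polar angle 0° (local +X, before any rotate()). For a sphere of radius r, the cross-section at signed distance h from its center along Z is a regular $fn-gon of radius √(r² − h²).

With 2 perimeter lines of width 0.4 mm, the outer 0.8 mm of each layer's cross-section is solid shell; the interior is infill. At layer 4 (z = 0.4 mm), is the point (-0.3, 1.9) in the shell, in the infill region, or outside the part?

shell

At z = 0.4 mm: the r=7.5 sphere contributes a regular 24-gon of circumradius √(7.5²−7.1²) = 2.417; the cone at (14.5, 5.5) does not reach this height (z outside [4, 16.5]); the cylinder at (3.5, 15) is not intersected at this z (z outside [2.5, 14]); the r=5.5 sphere at (11, 8) slices to a regular 24-gon of circumradius 4.949 (√(r²−h²) with h=2.4 from center); After the difference (first − rest): starting from the r=7.5 sphere, the r=5.5 sphere at (11, 8) misses the remaining region (no effect) — 1 connected region; (whole slice rotated 80° about Z — lengths, areas and connectivity unchanged). Overall, the cross-section is a single solid region. Undo the 80° rotation: the query point maps to (1.819, 0.625) in the un-rotated model frame. The nearest boundary edge runs (2.09, 1.21)→(2.33, 0.63); distance from the point to it = 0.48 mm. The point is inside the cross-section, 0.48 mm from the nearest boundary — within the 0.8 mm shell band (2 × 0.4).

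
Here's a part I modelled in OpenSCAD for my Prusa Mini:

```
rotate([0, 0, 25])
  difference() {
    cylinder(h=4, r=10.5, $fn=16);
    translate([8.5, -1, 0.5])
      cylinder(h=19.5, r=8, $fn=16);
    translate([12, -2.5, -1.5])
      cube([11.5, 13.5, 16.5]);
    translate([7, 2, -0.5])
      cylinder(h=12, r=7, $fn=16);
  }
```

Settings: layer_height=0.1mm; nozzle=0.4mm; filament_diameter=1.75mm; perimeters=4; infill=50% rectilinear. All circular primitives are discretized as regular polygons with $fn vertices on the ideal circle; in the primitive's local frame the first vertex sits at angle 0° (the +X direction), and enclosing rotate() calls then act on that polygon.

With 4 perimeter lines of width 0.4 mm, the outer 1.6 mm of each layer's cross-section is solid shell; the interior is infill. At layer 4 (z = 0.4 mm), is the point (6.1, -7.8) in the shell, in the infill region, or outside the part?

shell

At z = 0.4 mm: the r=10.5 cylinder gives a regular 16-gon of circumradius 10.5 (constant along its height); the cylinder at (8.5, -1) is not intersected at this z (z outside [0.5, 20]); the 11.5×13.5 cube at (12, -2.5) contributes its full rectangle; the r=7 cylinder at (7, 2) contributes a regular 16-gon of circumradius 7; Subtracting the remaining from the first: starting from the r=10.5 cylinder, the 11.5×13.5 cube at (12, -2.5) misses the remaining region (no effect); the r=7 cylinder at (7, 2) partially overlaps it — only the 106.19 mm² overlap (of its 150.01 mm²) is removed, clipping the outline — 1 connected region; (whole slice rotated 25° about Z — lengths, areas and connectivity unchanged). Overall, the cross-section is a single solid region. Undo the 25° rotation: the query point maps to (2.232, -9.647) in the un-rotated model frame. The nearest boundary edge runs (4.02, -9.70)→(-0.00, -10.50); distance from the point to it = 0.40 mm. The point is inside the cross-section, 0.40 mm from the nearest boundary — within the 1.6 mm shell band (4 × 0.4).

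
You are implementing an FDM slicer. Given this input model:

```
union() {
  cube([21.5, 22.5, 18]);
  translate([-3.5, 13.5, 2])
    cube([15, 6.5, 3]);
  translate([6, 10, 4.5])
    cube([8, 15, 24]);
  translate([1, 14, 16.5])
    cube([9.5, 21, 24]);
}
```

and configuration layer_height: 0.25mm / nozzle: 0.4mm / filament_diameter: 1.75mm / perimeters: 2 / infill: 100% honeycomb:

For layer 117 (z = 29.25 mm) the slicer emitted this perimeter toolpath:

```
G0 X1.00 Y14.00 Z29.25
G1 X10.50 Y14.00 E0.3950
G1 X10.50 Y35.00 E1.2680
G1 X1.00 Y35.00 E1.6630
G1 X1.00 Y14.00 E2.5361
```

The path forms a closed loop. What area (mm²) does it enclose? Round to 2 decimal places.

Apply the shoelace formula to the sequence of (X, Y) vertices; enclosed area = 199.50 mm².

199.50 mm²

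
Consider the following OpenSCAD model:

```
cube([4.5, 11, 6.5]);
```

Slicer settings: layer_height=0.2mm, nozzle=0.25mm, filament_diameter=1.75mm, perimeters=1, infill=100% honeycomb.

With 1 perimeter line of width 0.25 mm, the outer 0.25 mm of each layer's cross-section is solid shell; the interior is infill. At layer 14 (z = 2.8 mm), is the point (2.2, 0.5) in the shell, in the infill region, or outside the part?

infill

At z = 2.8 mm: the 4.5×11 cube contributes its full rectangle. Overall, the cross-section is a single solid region. The nearest boundary edge runs (0.00, 0.00)→(4.50, 0.00); distance from the point to it = 0.50 mm. The point is inside the cross-section and 0.50 mm from the nearest boundary — more than the 0.25 mm shell width (1 × 0.25), so it's in the infill interior.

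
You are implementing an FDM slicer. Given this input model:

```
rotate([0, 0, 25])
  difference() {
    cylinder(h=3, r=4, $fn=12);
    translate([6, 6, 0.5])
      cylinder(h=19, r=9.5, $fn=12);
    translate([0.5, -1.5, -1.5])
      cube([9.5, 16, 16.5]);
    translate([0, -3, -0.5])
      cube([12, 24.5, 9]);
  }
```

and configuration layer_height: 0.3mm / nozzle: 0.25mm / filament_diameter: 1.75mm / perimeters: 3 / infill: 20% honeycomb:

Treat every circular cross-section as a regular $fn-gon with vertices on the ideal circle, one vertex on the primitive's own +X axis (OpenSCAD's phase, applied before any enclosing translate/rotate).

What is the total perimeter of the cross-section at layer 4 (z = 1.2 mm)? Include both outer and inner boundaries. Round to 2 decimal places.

At z = 1.2 mm: the r=4 cylinder contributes a regular 12-gon of circumradius 4 (perimeter = 2·12·4.000·sin(180°/12) = 24.85 mm); the r=9.5 cylinder at (6, 6) gives a regular 12-gon of circumradius 9.5 (constant along its height) (perimeter = 2·12·9.500·sin(180°/12) = 59.01 mm); the cube at (0.5, -1.5) is present — its section is the full 9.5×16 rectangle (perimeter 51.00 mm); the cube at (0, -3) is present — its section is the full 12×24.5 rectangle (perimeter 73.00 mm); Taking the first minus the rest: starting from the r=4 cylinder, the r=9.5 cylinder at (6, 6) partially overlaps it — only the 28.20 mm² overlap (of its 270.75 mm²) is removed, clipping the outline; the 9.5×16 cube at (0.5, -1.5) partially overlaps it — only the 0.00 mm² overlap (of its 152.00 mm²) is removed, clipping the outline; the 12×24.5 cube at (0, -3) partially overlaps it — only the 2.57 mm² overlap (of its 294.00 mm²) is removed, clipping the outline — boundary = 21.42 mm; (whole slice rotated 25° about Z — lengths, areas and connectivity unchanged). Overall, the cross-section is a single solid region. Total boundary length (outer) = 21.42 mm.

21.42 mm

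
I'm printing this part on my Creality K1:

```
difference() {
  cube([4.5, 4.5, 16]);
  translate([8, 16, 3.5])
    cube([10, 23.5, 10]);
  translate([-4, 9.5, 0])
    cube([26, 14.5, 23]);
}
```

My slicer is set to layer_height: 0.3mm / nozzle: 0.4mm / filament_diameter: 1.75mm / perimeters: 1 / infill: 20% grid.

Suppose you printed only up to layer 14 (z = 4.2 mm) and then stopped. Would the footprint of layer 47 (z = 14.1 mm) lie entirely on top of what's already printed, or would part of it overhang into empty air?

Compare the two slices. At z = 4.2: the cube is present — its section is the full 4.5×4.5 rectangle (area 20.25 mm²); the 10×23.5 cube at (8, 16) contributes its full rectangle (area 235.00 mm²); the 26×14.5 cube at (-4, 9.5) contributes its full rectangle (area 377.00 mm²); Subtracting the remaining from the first: starting from the 4.5×4.5 cube (20.25 mm²), the 10×23.5 cube at (8, 16) misses the remaining region (no effect); the 26×14.5 cube at (-4, 9.5) misses the remaining region (no effect) — area = 20.25 mm². At z = 14.1: the cube (footprint 4.5×4.5) is included at this height (area 20.25 mm²); the cube at (8, 16) is not intersected at this z (z outside [3.5, 13.5]); the 26×14.5 cube at (-4, 9.5) contributes its full rectangle (area 377.00 mm²); Subtracting the remaining from the first: starting from the 4.5×4.5 cube (20.25 mm²), the 26×14.5 cube at (-4, 9.5) misses the remaining region (no effect) — area = 20.25 mm². Checking containment: the cross-section at z = 14.1 is a subset of the cross-section at z = 4.2.

entirely on top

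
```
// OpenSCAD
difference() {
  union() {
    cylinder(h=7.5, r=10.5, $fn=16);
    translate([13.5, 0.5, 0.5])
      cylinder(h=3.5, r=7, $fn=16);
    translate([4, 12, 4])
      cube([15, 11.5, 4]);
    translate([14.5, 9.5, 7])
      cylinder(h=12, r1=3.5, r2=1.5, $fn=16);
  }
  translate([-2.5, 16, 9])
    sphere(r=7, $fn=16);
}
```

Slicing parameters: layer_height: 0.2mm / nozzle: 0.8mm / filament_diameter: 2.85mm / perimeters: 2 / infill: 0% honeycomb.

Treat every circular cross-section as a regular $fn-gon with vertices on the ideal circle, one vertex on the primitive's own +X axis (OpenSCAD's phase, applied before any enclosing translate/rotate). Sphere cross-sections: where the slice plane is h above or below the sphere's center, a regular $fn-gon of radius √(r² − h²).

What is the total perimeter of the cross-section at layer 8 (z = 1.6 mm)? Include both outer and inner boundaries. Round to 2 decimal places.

86.43 mm

At z = 1.6 mm: the cylinder: section is a regular 16-gon, circumradius r=10.5 (perimeter = 2·16·10.500·sin(180°/16) = 65.55 mm); the cylinder at (13.5, 0.5): section is a regular 16-gon, circumradius r=7 (perimeter = 2·16·7.000·sin(180°/16) = 43.70 mm); the cube at (4, 12) is not intersected at this z (z outside [4, 8]); the cone at (14.5, 9.5) is not intersected at this z (z outside [7, 19]); Combining (union): the regions partially overlap (shared area 27.04 mm²), so the edge portions inside another operand are dropped and the merged outline is re-measured after clipping — boundary = 86.43 mm; the sphere at (-2.5, 16) is absent (|z−center|=7.400 > r=7); After the difference (first − rest): none of the subtracted shapes is present at this height, so that combined region is unchanged — boundary = 86.43 mm. Overall, the cross-section is a single solid region. Total boundary length (outer) = 86.43 mm.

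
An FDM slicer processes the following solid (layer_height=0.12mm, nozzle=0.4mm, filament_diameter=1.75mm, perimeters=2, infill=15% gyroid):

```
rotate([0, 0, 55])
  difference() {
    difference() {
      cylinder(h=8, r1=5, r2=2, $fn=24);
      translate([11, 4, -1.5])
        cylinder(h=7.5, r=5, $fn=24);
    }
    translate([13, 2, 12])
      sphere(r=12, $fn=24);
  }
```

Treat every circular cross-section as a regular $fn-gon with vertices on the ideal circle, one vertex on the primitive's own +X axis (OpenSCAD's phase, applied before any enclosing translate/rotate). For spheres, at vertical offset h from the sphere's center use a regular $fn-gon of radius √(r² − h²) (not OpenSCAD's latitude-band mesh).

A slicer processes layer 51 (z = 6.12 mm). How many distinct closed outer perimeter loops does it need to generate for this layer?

At z = 6.12 mm: the cone contributes a regular 24-gon of circumradius 2.705 (interpolated between r1=5 and r2=2 at t=0.765); the cylinder at (11, 4) does not reach this height (z outside [-1.5, 6]); After the difference (first − rest): none of the subtracted shapes is present at this height, so the cone is unchanged — 1 connected region; the sphere at (13, 2): section is a regular 24-gon, circumradius = √(r²−h²) = √(12²−5.88²) = 10.461; Taking the first minus the rest: starting from the result so far, the r=12 sphere at (13, 2) misses the remaining region (no effect) — 1 connected region; (rotated 55° about Z; rotation is an isometry so areas/perimeters/island counts are preserved). The result has 1 disconnected region.

1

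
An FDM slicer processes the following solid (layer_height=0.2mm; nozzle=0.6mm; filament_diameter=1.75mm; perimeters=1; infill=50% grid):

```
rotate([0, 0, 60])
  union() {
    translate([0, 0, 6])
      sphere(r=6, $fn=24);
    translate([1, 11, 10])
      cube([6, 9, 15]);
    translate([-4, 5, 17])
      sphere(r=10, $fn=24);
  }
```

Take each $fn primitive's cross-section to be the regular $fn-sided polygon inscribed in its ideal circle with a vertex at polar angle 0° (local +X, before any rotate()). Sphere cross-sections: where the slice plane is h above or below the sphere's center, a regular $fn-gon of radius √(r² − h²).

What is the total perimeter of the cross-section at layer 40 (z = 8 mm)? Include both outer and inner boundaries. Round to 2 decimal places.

45.55 mm

At z = 8 mm: the r=6 sphere slices to a regular 24-gon of circumradius 5.657 (√(r²−h²) with h=2 from center) (perimeter = 2·24·5.657·sin(180°/24) = 35.44 mm); the cube at (1, 11) is absent (z outside [10, 25]); the sphere at (-4, 5): section is a regular 24-gon, circumradius = √(r²−h²) = √(10²−9²) = 4.359 (perimeter = 2·24·4.359·sin(180°/24) = 27.31 mm); Merging all regions: the regions partially overlap (shared area 18.58 mm²), so the edge portions inside another operand are dropped and the merged outline is re-measured after clipping — boundary = 45.55 mm; (whole slice rotated 60° about Z — lengths, areas and connectivity unchanged). Overall, the cross-section is a single solid region. Total boundary length (outer) = 45.55 mm.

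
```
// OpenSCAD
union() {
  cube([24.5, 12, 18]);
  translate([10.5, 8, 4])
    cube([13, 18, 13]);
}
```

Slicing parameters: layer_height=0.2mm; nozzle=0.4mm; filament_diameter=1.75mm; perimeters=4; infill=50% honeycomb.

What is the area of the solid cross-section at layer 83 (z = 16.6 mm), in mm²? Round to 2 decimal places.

476.00 mm²

At z = 16.6 mm: the 24.5×12 cube contributes its full rectangle (area 294.00 mm²); the cube at (10.5, 8) (footprint 13×18) is included at this height (area 234.00 mm²); Taking the union: the regions partially overlap — summed areas 528.00 mm² minus the doubly-counted overlap 52.00 mm² gives 476.00 mm² — area = 476.00 mm². Overall, the cross-section is a single solid region. Net area = 476.00 mm².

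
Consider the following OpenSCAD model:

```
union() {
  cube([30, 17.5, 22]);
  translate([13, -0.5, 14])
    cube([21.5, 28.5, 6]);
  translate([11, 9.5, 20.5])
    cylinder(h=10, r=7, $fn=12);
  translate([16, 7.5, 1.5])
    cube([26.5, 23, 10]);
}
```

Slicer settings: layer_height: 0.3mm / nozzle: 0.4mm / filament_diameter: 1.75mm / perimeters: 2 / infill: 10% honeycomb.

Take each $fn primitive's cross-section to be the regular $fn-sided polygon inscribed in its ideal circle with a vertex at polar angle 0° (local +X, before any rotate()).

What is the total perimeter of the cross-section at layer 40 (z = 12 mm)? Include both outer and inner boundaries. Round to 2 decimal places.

95.00 mm

At z = 12 mm: the cube is present — its section is the full 30×17.5 rectangle (perimeter 95.00 mm); the cube at (13, -0.5) is absent (z outside [14, 20]); the cylinder at (11, 9.5) does not reach this height (z outside [20.5, 30.5]); the cube at (16, 7.5) is not intersected at this z (z outside [1.5, 11.5]); Combining (union): only the 30×17.5 cube is present, so the union is just that shape — boundary = 95.00 mm. Overall, the cross-section is a single solid region. Total boundary length (outer) = 95.00 mm.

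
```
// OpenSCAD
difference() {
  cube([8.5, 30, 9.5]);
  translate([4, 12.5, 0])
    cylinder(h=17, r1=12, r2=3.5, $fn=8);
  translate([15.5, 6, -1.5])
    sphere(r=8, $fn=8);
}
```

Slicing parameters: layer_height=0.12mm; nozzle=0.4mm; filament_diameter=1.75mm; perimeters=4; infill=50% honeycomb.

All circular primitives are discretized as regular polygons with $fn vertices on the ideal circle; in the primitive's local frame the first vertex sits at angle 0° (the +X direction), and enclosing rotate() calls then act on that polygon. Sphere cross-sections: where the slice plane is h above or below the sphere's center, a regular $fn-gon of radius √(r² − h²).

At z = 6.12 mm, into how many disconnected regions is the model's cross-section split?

2

At z = 6.12 mm: the 8.5×30 cube contributes its full rectangle; the cone at (4, 12.5) contributes a regular 8-gon of circumradius 8.940 (interpolated between r1=12 and r2=3.5 at t=0.360); the sphere at (15.5, 6): section is a regular 8-gon, circumradius = √(r²−h²) = √(8²−7.62²) = 2.436; Subtracting the remaining from the first: starting from the 8.5×30 cube, the cone at (4, 12.5) partially overlaps it — only the 136.96 mm² overlap (of its 226.06 mm²) is removed, clipping the outline; the r=8 sphere at (15.5, 6) misses the remaining region (no effect) — 2 connected regions. The result has 2 disconnected regions.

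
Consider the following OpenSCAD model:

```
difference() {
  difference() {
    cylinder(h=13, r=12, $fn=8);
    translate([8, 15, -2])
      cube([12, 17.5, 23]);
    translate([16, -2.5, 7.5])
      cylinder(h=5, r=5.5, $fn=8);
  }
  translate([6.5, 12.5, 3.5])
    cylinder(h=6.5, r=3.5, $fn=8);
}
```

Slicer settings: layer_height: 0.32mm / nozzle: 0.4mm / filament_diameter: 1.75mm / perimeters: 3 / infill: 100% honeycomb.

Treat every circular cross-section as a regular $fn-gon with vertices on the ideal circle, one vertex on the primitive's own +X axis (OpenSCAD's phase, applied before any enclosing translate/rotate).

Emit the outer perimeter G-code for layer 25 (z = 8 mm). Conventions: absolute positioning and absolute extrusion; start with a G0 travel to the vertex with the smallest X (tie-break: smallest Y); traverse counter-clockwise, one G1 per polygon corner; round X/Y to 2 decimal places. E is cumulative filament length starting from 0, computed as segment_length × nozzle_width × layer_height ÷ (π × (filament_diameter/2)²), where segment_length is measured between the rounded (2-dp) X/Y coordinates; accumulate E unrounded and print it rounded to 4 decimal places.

G0 X-12.00 Y0.00 Z8.00
G1 X-8.49 Y-8.49 E0.4889
G1 X0.00 Y-12.00 E0.9778
G1 X8.49 Y-8.49 E1.4667
G1 X10.73 Y-3.06 E1.7793
G1 X10.50 Y-2.50 E1.8115
G1 X11.77 Y0.56 E1.9878
G1 X8.49 Y8.49 E2.4445
G1 X6.87 Y9.15 E2.5376
G1 X6.50 Y9.00 E2.5588
G1 X4.03 Y10.03 E2.7012
G1 X3.87 Y10.40 E2.7227
G1 X0.00 Y12.00 E2.9455
G1 X-8.49 Y8.49 E3.4344
G1 X-12.00 Y0.00 E3.9233

At z = 8 mm: the r=12 cylinder gives a regular 8-gon of circumradius 12 (constant along its height); the 12×17.5 cube at (8, 15) contributes its full rectangle; the r=5.5 cylinder at (16, -2.5) gives a regular 8-gon of circumradius 5.5 (constant along its height); Subtracting the remaining from the first: starting from the r=12 cylinder, the 12×17.5 cube at (8, 15) misses the remaining region (no effect); the r=5.5 cylinder at (16, -2.5) partially overlaps it — only the 1.42 mm² overlap (of its 85.56 mm²) is removed, clipping the outline — 1 connected region; the r=3.5 cylinder at (6.5, 12.5) contributes a regular 8-gon of circumradius 3.5; After the difference (first − rest): starting from the result so far, the r=3.5 cylinder at (6.5, 12.5) partially overlaps it — only the 0.84 mm² overlap (of its 34.65 mm²) is removed, clipping the outline — 1 connected region. The outline is a single polygon with 14 vertices. Extrusion per mm of travel: 0.4 × 0.32 / (π × 0.875²) = 0.053216. Accumulating E over each segment gives final E = 3.9233.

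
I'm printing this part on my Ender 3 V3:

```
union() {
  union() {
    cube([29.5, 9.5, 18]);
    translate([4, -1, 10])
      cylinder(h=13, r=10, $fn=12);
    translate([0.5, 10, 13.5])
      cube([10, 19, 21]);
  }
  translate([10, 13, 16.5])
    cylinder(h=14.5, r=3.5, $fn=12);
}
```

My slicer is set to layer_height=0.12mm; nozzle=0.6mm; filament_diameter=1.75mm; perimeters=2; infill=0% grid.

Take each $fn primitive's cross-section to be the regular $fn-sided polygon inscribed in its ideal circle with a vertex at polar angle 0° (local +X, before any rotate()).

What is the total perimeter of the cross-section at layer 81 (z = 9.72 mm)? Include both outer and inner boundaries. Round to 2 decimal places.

78.00 mm

At z = 9.72 mm: the 29.5×9.5 cube contributes its full rectangle (perimeter 78.00 mm); the cylinder at (4, -1) is not intersected at this z (z outside [10, 23]); the cube at (0.5, 10) does not reach this height (z outside [13.5, 34.5]); Merging all regions: only the 29.5×9.5 cube is present, so the union is just that shape — boundary = 78.00 mm; the cylinder at (10, 13) is not intersected at this z (z outside [16.5, 31]); Combining (union): only that combined region is present, so the union is just that shape — boundary = 78.00 mm. Overall, the cross-section is a single solid region. Total boundary length (outer) = 78.00 mm.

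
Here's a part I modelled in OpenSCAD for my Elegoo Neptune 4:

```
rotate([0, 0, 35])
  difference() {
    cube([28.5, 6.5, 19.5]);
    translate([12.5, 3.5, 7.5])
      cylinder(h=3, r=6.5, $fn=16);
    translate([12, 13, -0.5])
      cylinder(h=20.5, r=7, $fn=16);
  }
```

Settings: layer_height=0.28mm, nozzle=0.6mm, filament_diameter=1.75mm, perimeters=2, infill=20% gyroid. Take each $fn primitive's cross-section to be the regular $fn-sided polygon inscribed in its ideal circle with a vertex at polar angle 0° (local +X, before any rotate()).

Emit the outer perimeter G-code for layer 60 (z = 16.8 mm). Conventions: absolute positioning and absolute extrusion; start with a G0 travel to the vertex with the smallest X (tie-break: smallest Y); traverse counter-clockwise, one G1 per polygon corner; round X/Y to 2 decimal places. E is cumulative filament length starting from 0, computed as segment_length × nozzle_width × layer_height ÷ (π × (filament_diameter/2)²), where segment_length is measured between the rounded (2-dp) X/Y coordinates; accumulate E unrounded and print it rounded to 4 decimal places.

G0 X-3.73 Y5.32 Z16.80
G1 X0.00 Y0.00 E0.4538
G1 X23.35 Y16.35 E2.4448
G1 X19.62 Y21.67 E2.8986
G1 X8.16 Y13.65 E3.8756
G1 X6.39 Y11.80 E4.0544
G1 X4.04 Y10.77 E4.2336
G1 X-3.73 Y5.32 E4.8965

At z = 16.8 mm: the cube (footprint 28.5×6.5) is included at this height; the cylinder at (12.5, 3.5) is absent (z outside [7.5, 10.5]); the cylinder at (12, 13): section is a regular 16-gon, circumradius r=7; Taking the first minus the rest: starting from the 28.5×6.5 cube, the r=7 cylinder at (12, 13) partially overlaps it — only the 1.26 mm² overlap (of its 150.01 mm²) is removed, clipping the outline — 1 connected region; (rotated 35° about Z; rotation is an isometry so areas/perimeters/island counts are preserved). The outline is a single polygon with 7 vertices. Extrusion per mm of travel: 0.6 × 0.28 / (π × 0.875²) = 0.069846. Accumulating E over each segment gives final E = 4.8965.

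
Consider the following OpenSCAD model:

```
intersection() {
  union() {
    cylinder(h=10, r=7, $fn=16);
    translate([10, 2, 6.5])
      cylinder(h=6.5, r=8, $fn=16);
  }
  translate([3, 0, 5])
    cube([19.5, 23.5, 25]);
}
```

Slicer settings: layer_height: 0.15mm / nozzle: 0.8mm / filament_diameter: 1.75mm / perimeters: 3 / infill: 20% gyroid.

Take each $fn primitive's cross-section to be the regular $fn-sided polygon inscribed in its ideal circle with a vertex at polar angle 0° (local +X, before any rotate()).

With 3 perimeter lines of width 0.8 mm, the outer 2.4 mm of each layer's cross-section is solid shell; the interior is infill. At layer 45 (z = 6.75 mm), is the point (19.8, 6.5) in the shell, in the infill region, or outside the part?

outside

At z = 6.75 mm: the r=7 cylinder contributes a regular 16-gon of circumradius 7; the r=8 cylinder at (10, 2) gives a regular 16-gon of circumradius 8 (constant along its height); Merging all regions: the regions partially overlap (shared area 34.05 mm²), so overlapping operands fuse into one piece — 1 connected region; the cube at (3, 0) (footprint 19.5×23.5) is included at this height; Keeping only the common overlap: the 19.5×23.5 cube at (3, 0) partially overlaps that combined region; clipping to the common part keeps 125.41 mm² — 1 connected region. Overall, the cross-section is a single solid region. The nearest boundary edge runs (15.66, 7.66)→(17.39, 5.06); distance from the point to it = 2.81 mm. The point is not inside any of the regions above, so it lies outside the cross-section (2.81 mm from the nearest boundary).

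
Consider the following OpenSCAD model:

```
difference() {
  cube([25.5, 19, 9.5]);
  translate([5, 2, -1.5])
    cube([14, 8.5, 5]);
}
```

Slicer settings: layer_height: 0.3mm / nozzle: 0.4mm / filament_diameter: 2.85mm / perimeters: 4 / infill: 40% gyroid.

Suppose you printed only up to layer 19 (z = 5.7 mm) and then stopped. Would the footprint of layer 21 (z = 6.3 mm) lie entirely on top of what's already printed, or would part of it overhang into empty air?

entirely on top

Compare the two slices. At z = 5.7: the 25.5×19 cube contributes its full rectangle (area 484.50 mm²); the cube at (5, 2) does not reach this height (z outside [-1.5, 3.5]); After the difference (first − rest): none of the subtracted shapes is present at this height, so the 25.5×19 cube is unchanged — area = 484.50 mm². At z = 6.3: the cube is present — its section is the full 25.5×19 rectangle (area 484.50 mm²); the cube at (5, 2) is absent (z outside [-1.5, 3.5]); After the difference (first − rest): none of the subtracted shapes is present at this height, so the 25.5×19 cube is unchanged — area = 484.50 mm². Checking containment: the cross-section at z = 6.3 is a subset of the cross-section at z = 5.7.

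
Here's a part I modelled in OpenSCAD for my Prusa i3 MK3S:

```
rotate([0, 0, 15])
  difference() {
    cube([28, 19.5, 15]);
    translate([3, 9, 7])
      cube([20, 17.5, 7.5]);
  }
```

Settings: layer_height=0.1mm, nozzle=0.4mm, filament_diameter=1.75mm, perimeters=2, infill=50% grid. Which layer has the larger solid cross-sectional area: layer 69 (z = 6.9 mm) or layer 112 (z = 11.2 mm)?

layer 69 (z = 6.9 mm)

Layer 69 (z = 6.9): the cube is present — its section is the full 28×19.5 rectangle (area 546.00 mm²); the cube at (3, 9) does not reach this height (z outside [7, 14.5]); After the difference (first − rest): none of the subtracted shapes is present at this height, so the 28×19.5 cube is unchanged — area = 546.00 mm²; (rotated 15° about Z; rotation is an isometry so areas/perimeters/island counts are preserved). So its area = 546.00 mm². Layer 112 (z = 11.2): the cube is present — its section is the full 28×19.5 rectangle (area 546.00 mm²); the cube at (3, 9) (footprint 20×17.5) is included at this height (area 350.00 mm²); Subtracting the remaining from the first: starting from the 28×19.5 cube (546.00 mm²), the 20×17.5 cube at (3, 9) partially overlaps it — only the 210.00 mm² overlap (of its 350.00 mm²) is removed, clipping the outline — area = 336.00 mm²; (whole slice rotated 15° about Z — lengths, areas and connectivity unchanged). So its area = 336.00 mm². Layer 69 is larger (546.00 vs 336.00 mm²).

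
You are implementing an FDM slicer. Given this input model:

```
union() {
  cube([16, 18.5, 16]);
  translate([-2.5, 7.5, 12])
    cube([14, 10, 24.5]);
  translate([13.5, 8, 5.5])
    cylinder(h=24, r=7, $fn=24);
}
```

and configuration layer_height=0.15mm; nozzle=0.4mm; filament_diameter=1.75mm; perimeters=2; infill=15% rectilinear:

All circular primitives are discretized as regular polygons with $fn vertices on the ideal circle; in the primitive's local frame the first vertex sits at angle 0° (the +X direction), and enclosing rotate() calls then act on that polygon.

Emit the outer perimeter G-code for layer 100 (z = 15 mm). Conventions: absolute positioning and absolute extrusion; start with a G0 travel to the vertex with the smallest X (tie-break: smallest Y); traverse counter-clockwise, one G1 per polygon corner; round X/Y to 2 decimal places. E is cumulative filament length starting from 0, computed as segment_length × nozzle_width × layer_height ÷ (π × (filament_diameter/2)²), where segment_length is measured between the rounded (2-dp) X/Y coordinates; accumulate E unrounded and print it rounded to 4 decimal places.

At z = 15 mm: the cube is present — its section is the full 16×18.5 rectangle; the cube at (-2.5, 7.5) is present — its section is the full 14×10 rectangle; the r=7 cylinder at (13.5, 8) contributes a regular 24-gon of circumradius 7; Combining (union): the regions partially overlap (shared area 225.14 mm²), so overlapping operands fuse into one piece — 1 connected region. The outline is a single polygon with 19 vertices. Extrusion per mm of travel: 0.4 × 0.15 / (π × 0.875²) = 0.024945. Accumulating E over each segment gives final E = 1.9413.

G0 X-2.50 Y7.50 Z15.00
G1 X0.00 Y7.50 E0.0624
G1 X0.00 Y0.00 E0.2495
G1 X16.00 Y0.00 E0.6486
G1 X16.00 Y1.52 E0.6865
G1 X17.00 Y1.94 E0.7135
G1 X18.45 Y3.05 E0.7591
G1 X19.56 Y4.50 E0.8046
G1 X20.26 Y6.19 E0.8503
G1 X20.50 Y8.00 E0.8958
G1 X20.26 Y9.81 E0.9414
G1 X19.56 Y11.50 E0.9870
G1 X18.45 Y12.95 E1.0326
G1 X17.00 Y14.06 E1.0781
G1 X16.00 Y14.48 E1.1052
G1 X16.00 Y18.50 E1.2054
G1 X0.00 Y18.50 E1.6046
G1 X0.00 Y17.50 E1.6295
G1 X-2.50 Y17.50 E1.6919
G1 X-2.50 Y7.50 E1.9413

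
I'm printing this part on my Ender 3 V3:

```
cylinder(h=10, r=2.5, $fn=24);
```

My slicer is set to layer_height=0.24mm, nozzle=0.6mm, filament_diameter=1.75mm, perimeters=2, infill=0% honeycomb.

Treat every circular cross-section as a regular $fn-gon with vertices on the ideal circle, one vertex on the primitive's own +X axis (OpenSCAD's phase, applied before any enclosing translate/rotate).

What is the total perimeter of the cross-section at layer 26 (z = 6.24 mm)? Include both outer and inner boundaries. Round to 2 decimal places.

At z = 6.24 mm: the r=2.5 cylinder contributes a regular 24-gon of circumradius 2.5 (perimeter = 2·24·2.500·sin(180°/24) = 15.66 mm). Overall, the cross-section is a single solid region. Total boundary length (outer) = 15.66 mm.

15.66 mm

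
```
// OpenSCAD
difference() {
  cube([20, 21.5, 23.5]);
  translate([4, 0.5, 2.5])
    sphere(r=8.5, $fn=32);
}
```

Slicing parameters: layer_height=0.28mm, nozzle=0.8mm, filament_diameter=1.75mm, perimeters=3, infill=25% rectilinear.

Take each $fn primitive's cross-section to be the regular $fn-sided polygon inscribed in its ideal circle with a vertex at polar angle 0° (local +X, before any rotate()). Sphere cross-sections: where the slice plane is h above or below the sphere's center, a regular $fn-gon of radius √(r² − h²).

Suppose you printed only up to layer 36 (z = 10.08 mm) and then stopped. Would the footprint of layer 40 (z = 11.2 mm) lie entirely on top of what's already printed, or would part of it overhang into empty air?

part overhangs

Compare the two slices. At z = 10.08: the 20×21.5 cube contributes its full rectangle (area 430.00 mm²); the sphere at (4, 0.5): section is a regular 32-gon, circumradius = √(r²−h²) = √(8.5²−7.58²) = 3.846 (area = (32/2)·3.846²·sin(360°/32) = 46.18 mm²); After the difference (first − rest): starting from the 20×21.5 cube (430.00 mm²), the r=8.5 sphere at (4, 0.5) partially overlaps it — only the 26.91 mm² overlap (of its 46.18 mm²) is removed, clipping the outline — area = 403.09 mm². At z = 11.2: the 20×21.5 cube contributes its full rectangle (area 430.00 mm²); the sphere at (4, 0.5) is absent (|z−center|=8.700 > r=8.5); Subtracting the remaining from the first: none of the subtracted shapes is present at this height, so the 20×21.5 cube is unchanged — area = 430.00 mm². Checking containment: at z = 11.2 the cross-section extends beyond the z = 10.08 cross-section by about 26.91 mm².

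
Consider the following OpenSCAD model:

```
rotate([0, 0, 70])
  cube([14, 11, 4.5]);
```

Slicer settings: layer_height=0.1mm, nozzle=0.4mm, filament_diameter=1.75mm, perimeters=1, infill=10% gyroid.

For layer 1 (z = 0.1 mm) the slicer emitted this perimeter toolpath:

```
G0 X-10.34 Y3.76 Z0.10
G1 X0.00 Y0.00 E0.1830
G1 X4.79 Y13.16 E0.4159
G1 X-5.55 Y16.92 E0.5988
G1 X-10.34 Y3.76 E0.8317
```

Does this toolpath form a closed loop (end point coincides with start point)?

yes

Start point (G0): (-10.34, 3.76). End point (last G1): the path returns to the start — closed.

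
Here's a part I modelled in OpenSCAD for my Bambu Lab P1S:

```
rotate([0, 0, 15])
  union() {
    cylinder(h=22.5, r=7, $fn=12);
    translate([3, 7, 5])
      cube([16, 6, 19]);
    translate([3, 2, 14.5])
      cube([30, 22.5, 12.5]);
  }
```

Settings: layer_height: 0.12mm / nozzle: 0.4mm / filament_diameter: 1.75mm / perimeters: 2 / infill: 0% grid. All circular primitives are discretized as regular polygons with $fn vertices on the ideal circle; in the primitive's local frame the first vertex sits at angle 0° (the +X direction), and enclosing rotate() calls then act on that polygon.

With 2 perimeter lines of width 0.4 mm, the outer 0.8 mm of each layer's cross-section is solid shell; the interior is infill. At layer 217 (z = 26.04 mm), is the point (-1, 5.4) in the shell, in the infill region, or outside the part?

outside

At z = 26.04 mm: the cylinder is not intersected at this z (z outside [0, 22.5]); the cube at (3, 7) is not intersected at this z (z outside [5, 24]); the cube at (3, 2) (footprint 30×22.5) is included at this height; Combining (union): only the 30×22.5 cube at (3, 2) is present, so the union is just that shape — 1 connected region; (whole slice rotated 15° about Z — lengths, areas and connectivity unchanged). Overall, the cross-section is a single solid region. Undo the 15° rotation: the query point maps to (0.432, 5.475) in the un-rotated model frame. The nearest boundary edge runs (3.00, 24.50)→(3.00, 2.00); distance from the point to it = 2.57 mm. The point is not inside any of the regions above, so it lies outside the cross-section (2.57 mm from the nearest boundary).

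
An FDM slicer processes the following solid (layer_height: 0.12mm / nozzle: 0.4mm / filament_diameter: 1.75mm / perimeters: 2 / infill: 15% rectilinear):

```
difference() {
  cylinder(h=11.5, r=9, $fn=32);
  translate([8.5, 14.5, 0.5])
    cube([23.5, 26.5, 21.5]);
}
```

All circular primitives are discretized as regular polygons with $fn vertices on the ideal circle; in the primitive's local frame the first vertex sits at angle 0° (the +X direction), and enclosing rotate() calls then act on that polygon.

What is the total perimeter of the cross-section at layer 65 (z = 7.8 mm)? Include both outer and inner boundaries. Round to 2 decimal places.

56.46 mm

At z = 7.8 mm: the cylinder: section is a regular 32-gon, circumradius r=9 (perimeter = 2·32·9.000·sin(180°/32) = 56.46 mm); the cube at (8.5, 14.5) is present — its section is the full 23.5×26.5 rectangle (perimeter 100.00 mm); After the difference (first − rest): starting from the r=9 cylinder, the 23.5×26.5 cube at (8.5, 14.5) misses the remaining region (no effect) — boundary = 56.46 mm. Overall, the cross-section is a single solid region. Total boundary length (outer) = 56.46 mm.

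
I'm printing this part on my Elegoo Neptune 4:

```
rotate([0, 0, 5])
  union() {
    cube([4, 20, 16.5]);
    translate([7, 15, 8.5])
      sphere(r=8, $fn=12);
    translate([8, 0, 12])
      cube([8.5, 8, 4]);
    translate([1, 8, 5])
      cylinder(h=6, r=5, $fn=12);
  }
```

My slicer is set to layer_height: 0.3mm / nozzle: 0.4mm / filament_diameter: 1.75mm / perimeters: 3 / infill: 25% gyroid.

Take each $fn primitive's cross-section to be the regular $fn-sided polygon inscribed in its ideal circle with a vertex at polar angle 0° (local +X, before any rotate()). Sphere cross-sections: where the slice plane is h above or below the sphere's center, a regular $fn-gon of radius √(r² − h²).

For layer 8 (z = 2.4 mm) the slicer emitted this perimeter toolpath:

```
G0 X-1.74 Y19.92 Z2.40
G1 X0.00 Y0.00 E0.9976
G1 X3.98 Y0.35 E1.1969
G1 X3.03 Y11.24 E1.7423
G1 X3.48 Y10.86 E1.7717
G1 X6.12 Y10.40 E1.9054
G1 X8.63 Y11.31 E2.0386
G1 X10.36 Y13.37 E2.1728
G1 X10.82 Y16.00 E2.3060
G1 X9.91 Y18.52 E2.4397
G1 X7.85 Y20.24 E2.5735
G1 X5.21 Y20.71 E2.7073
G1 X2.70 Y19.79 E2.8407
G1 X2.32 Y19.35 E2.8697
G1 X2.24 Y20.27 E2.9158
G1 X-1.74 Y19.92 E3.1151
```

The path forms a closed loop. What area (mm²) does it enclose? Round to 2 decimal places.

Apply the shoelace formula to the sequence of (X, Y) vertices; enclosed area = 148.60 mm².

148.60 mm²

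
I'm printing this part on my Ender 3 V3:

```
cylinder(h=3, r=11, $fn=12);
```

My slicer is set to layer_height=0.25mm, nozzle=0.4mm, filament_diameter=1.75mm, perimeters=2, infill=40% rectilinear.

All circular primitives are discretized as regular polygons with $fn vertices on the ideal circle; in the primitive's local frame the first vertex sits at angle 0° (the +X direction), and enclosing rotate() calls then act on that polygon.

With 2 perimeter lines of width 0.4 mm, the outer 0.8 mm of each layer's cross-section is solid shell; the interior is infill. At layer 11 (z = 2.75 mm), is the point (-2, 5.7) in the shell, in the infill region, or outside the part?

At z = 2.75 mm: the r=11 cylinder gives a regular 12-gon of circumradius 11 (constant along its height). Overall, the cross-section is a single solid region. The nearest boundary edge runs (0.00, 11.00)→(-5.50, 9.53); distance from the point to it = 4.60 mm. The point is inside the cross-section and 4.60 mm from the nearest boundary — more than the 0.8 mm shell width (2 × 0.4), so it's in the infill interior.

infill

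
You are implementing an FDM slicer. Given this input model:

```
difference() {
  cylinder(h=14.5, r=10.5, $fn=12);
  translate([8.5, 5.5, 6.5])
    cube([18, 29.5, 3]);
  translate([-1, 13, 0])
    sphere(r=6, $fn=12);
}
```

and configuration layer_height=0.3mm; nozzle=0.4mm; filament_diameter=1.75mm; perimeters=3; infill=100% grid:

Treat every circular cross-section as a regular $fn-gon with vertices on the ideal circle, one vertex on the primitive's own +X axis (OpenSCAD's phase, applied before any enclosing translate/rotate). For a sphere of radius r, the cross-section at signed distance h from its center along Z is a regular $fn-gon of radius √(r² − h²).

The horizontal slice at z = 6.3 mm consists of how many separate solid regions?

1

At z = 6.3 mm: the r=10.5 cylinder contributes a regular 12-gon of circumradius 10.5; the cube at (8.5, 5.5) is not intersected at this z (z outside [6.5, 9.5]); the sphere at (-1, 13) is absent (|z−center|=6.300 > r=6); Taking the first minus the rest: none of the subtracted shapes is present at this height, so the r=10.5 cylinder is unchanged — 1 connected region. The result has 1 disconnected region.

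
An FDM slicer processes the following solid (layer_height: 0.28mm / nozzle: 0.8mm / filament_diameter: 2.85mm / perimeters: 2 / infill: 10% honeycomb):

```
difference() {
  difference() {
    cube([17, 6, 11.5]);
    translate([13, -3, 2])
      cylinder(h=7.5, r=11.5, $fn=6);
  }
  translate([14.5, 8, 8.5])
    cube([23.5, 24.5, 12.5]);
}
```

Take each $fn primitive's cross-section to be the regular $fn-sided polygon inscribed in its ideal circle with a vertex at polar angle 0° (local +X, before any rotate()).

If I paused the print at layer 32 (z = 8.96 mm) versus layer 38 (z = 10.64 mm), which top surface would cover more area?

Layer 32 (z = 8.96): the cube is present — its section is the full 17×6 rectangle (area 102.00 mm²); the cylinder at (13, -3): section is a regular 6-gon, circumradius r=11.5 (area = (6/2)·11.500²·sin(360°/6) = 343.60 mm²); Subtracting the remaining from the first: starting from the 17×6 cube (102.00 mm²), the r=11.5 cylinder at (13, -3) partially overlaps it — only the 72.22 mm² overlap (of its 343.60 mm²) is removed, clipping the outline — area = 29.78 mm²; the cube at (14.5, 8) (footprint 23.5×24.5) is included at this height (area 575.75 mm²); Subtracting the remaining from the first: starting from the result so far (29.78 mm²), the 23.5×24.5 cube at (14.5, 8) misses the remaining region (no effect) — area = 29.78 mm². So its area = 29.78 mm². Layer 38 (z = 10.64): the cube (footprint 17×6) is included at this height (area 102.00 mm²); the cylinder at (13, -3) does not reach this height (z outside [2, 9.5]); Taking the first minus the rest: none of the subtracted shapes is present at this height, so the 17×6 cube is unchanged — area = 102.00 mm²; the cube at (14.5, 8) is present — its section is the full 23.5×24.5 rectangle (area 575.75 mm²); Subtracting the remaining from the first: starting from that combined region (102.00 mm²), the 23.5×24.5 cube at (14.5, 8) misses the remaining region (no effect) — area = 102.00 mm². So its area = 102.00 mm². Layer 38 is larger (102.00 vs 29.78 mm²).

layer 38 (z = 10.64 mm)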